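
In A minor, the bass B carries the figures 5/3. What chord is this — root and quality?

B diminished

The figures 5/3 indicate a triad in root position.
In root position the bass is the root, so the root is B.
The chord tones are B, D, F, giving B diminished.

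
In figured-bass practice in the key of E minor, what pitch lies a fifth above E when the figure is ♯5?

B#

Counting 4 letter steps above E lands on B; in E minor, that letter is B.
The #5 figure raises it a semitone, giving B#.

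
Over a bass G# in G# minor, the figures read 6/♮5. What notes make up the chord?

The written figures 6/♮5 are shorthand for 6/5/3: the 3 is implied.
A third above G# in this key is B.
A fifth above G# in this key is D#, made natural (D) by the ♮ figure.
A sixth above G# in this key is E.
Together with the bass G#, this spells E dominant seventh in first inversion.

G#, B, D, E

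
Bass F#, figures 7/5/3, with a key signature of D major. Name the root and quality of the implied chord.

F# minor seventh

The figures 7/5/3 indicate a seventh chord in root position.
In root position the bass is the root, so the root is F#.
The chord tones are F#, A, C#, E, giving F# minor seventh.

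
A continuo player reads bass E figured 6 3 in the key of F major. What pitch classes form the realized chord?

E, G, C

A third above E in this key is G.
A sixth above E in this key is C.
Together with the bass E, this spells C major in first inversion.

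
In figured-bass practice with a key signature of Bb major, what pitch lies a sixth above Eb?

Counting 5 letter steps above Eb lands on C; in Bb major, that letter is C.

C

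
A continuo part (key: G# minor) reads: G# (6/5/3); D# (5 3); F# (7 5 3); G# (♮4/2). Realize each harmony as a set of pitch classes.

G#, B, D#, E | D#, F#, A# | F#, A#, C#, E | G#, A#, C, E

G# (6/5/3): G#, B, D#, E.
D# (5/3): D#, F#, A#.
F# (7/5/3): F#, A#, C#, E.
G# (6/♮4/2): G#, A#, C, E.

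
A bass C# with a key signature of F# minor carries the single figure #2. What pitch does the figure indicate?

Counting 1 letter step above C# lands on D; in F# minor, that letter is D.
The #2 figure raises it a semitone, giving D#.

D#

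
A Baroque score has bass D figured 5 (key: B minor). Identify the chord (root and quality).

D major

The figures 5 indicate a triad in root position.
In root position the bass is the root, so the root is D.
The chord tones are D, F#, A, giving D major.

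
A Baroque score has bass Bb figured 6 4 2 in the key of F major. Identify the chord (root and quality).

C dominant seventh

The figures 6 4 2 indicate a seventh chord in third inversion.
In third inversion the root lies a second above the bass: a second above Bb in F major is C.
The chord tones are Bb, C, E, G, giving C dominant seventh.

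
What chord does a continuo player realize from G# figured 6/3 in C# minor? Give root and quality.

The figures 6/3 indicate a triad in first inversion.
In first inversion the root lies a sixth above the bass: a sixth above G# in C# minor is E.
The chord tones are G#, B, E, giving E major.

E major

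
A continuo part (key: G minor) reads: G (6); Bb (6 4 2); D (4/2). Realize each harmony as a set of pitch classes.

G, Bb, Eb | Bb, C, Eb, G | D, Eb, G, Bb

G (6/3): G, Bb, Eb.
Bb (6/4/2): Bb, C, Eb, G.
D (6/4/2): D, Eb, G, Bb.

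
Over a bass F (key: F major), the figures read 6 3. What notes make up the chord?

A third above F in this key is A.
A sixth above F in this key is D.
Together with the bass F, this spells D minor in first inversion.

F, A, D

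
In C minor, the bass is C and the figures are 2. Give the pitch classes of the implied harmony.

C, D, F, Ab

The written figures 2 are shorthand for 6/4/2: the 6/4 are implied.
A second above C in this key is D.
A fourth above C in this key is F.
A sixth above C in this key is Ab.
Together with the bass C, this spells D half-diminished seventh in third inversion.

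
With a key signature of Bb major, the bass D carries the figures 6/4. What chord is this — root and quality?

The figures 6/4 indicate a triad in second inversion.
In second inversion the root lies a fourth above the bass: a fourth above D in Bb major is G.
The chord tones are D, G, Bb, giving G minor.

G minor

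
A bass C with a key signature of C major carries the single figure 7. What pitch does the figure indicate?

B

Counting 6 letter steps above C lands on B; in C major, that letter is B.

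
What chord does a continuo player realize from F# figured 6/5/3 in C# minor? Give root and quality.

The figures 6/5/3 indicate a seventh chord in first inversion.
In first inversion the root lies a sixth above the bass: a sixth above F# in C# minor is D#.
The chord tones are F#, A, C#, D#, giving D# half-diminished seventh.

D# half-diminished seventh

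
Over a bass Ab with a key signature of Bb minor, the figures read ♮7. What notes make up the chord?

The written figures ♮7 are shorthand for 7/5/3: the 5/3 are implied.
A third above Ab in this key is C.
A fifth above Ab in this key is Eb.
A seventh above Ab in this key is Gb, made natural (G) by the ♮ figure.
Together with the bass Ab, this spells Ab major seventh in root position.

Ab, C, Eb, G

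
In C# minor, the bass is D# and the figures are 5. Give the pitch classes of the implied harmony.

The written figures 5 are shorthand for 5/3: the 3 is implied.
A third above D# in this key is F#.
A fifth above D# in this key is A.
Together with the bass D#, this spells D# diminished in root position.

D#, F#, A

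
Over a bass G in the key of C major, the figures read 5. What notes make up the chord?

G, B, D

The written figures 5 are shorthand for 5/3: the 3 is implied.
A third above G in this key is B.
A fifth above G in this key is D.
Together with the bass G, this spells G major in root position.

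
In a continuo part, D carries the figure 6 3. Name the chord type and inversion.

Intervals of 6/3 above the bass form a triad; the bass is the third, so this is first inversion.

triad, first inversion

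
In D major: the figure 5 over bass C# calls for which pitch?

Counting 4 letter steps above C# lands on G; in D major, that letter is G.

G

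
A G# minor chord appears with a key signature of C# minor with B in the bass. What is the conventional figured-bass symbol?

6

B is the third of G# minor, so the chord is in first inversion.
A triad in first inversion is figured 6/3, conventionally abbreviated 6.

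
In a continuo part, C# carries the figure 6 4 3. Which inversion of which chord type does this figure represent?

Intervals of 6/4/3 above the bass form a seventh chord; the bass is the fifth, so this is second inversion.

seventh chord, second inversion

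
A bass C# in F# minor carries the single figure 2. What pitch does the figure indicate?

Counting 1 letter step above C# lands on D; in F# minor, that letter is D.

D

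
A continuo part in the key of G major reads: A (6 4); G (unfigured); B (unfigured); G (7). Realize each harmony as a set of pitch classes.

A (6/4): A, D, F#.
G (5/3): G, B, D.
B (5/3): B, D, F#.
G (7/5/3): G, B, D, F#.

A, D, F# | G, B, D | B, D, F# | G, B, D, F#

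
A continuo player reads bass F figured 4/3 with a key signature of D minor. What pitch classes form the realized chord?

The written figures 4/3 are shorthand for 6/4/3: the 6 is implied.
A third above F in this key is A.
A fourth above F in this key is Bb.
A sixth above F in this key is D.
Together with the bass F, this spells Bb major seventh in second inversion.

F, A, Bb, D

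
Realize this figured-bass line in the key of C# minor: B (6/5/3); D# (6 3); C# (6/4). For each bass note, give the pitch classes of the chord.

B (6/5/3): B, D#, F#, G#.
D# (6/3): D#, F#, B.
C# (6/4): C#, F#, A.

B, D#, F#, G# | D#, F#, B | C#, F#, A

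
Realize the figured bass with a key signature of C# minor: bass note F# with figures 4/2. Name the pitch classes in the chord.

F#, G#, B, D#

The written figures 4/2 are shorthand for 6/4/2: the 6 is implied.
A second above F# in this key is G#.
A fourth above F# in this key is B.
A sixth above F# in this key is D#.
Together with the bass F#, this spells G# minor seventh in third inversion.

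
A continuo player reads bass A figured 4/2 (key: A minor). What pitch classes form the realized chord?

The written figures 4/2 are shorthand for 6/4/2: the 6 is implied.
A second above A in this key is B.
A fourth above A in this key is D.
A sixth above A in this key is F.
Together with the bass A, this spells B half-diminished seventh in third inversion.

A, B, D, F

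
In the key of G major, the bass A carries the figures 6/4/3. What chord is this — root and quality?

D dominant seventh

The figures 6/4/3 indicate a seventh chord in second inversion.
In second inversion the root lies a fourth above the bass: a fourth above A in G major is D.
The chord tones are A, C, D, F#, giving D dominant seventh.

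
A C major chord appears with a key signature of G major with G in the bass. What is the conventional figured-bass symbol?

6/4

G is the fifth of C major, so the chord is in second inversion.
A triad in second inversion is figured 6/4, conventionally abbreviated 6/4.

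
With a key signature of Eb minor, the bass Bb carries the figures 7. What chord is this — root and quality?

Bb minor seventh

The figures 7 indicate a seventh chord in root position.
In root position the bass is the root, so the root is Bb.
The chord tones are Bb, Db, F, Ab, giving Bb minor seventh.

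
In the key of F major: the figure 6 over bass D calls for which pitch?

Counting 5 letter steps above D lands on B; in F major, that letter is Bb.

Bb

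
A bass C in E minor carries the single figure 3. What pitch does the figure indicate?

E

Counting 2 letter steps above C lands on E; in E minor, that letter is E.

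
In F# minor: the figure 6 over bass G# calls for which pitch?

Counting 5 letter steps above G# lands on E; in F# minor, that letter is E.

E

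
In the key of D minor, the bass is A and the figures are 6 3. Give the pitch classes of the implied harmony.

A, C, F

A third above A in this key is C.
A sixth above A in this key is F.
Together with the bass A, this spells F major in first inversion.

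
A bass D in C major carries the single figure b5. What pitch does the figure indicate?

Counting 4 letter steps above D lands on A; in C major, that letter is A.
The b5 figure lowers it a semitone, giving Ab.

Ab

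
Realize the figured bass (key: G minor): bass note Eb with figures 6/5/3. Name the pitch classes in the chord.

A third above Eb in this key is G.
A fifth above Eb in this key is Bb.
A sixth above Eb in this key is C.
Together with the bass Eb, this spells C minor seventh in first inversion.

Eb, G, Bb, C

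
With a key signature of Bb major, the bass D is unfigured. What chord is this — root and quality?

D minor

An unfigured bass indicates a triad in root position.
In root position the bass is the root, so the root is D.
The chord tones are D, F, A, giving D minor.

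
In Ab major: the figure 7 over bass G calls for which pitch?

F

Counting 6 letter steps above G lands on F; in Ab major, that letter is F.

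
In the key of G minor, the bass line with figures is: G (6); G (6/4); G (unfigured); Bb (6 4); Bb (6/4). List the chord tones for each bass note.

G, Bb, Eb | G, C, Eb | G, Bb, D | Bb, Eb, G | Bb, Eb, G

G (6/3): G, Bb, Eb.
G (6/4): G, C, Eb.
G (5/3): G, Bb, D.
Bb (6/4): Bb, Eb, G.
Bb (6/4): Bb, Eb, G.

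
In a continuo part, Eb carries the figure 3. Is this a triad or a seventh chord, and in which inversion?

triad, root position

3 is shorthand for 5/3.
Intervals of 5/3 above the bass form a triad; the bass is the root, so this is root position.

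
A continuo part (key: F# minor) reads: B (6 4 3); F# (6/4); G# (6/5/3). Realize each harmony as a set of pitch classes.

B (6/4/3): B, D, E, G#.
F# (6/4): F#, B, D.
G# (6/5/3): G#, B, D, E.

B, D, E, G# | F#, B, D | G#, B, D, E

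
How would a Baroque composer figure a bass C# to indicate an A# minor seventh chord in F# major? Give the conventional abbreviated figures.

C# is the third of A# minor seventh, so the chord is in first inversion.
A seventh chord in first inversion is figured 6/5/3, conventionally abbreviated 6/5.

6/5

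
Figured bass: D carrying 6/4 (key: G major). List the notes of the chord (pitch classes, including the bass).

A fourth above D in this key is G.
A sixth above D in this key is B.
Together with the bass D, this spells G major in second inversion.

D, G, B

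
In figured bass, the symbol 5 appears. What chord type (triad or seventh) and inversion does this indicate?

5 is shorthand for 5/3.
Intervals of 5/3 above the bass form a triad; the bass is the root, so this is root position.

triad, root position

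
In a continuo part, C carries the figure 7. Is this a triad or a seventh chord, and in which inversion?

7 is shorthand for 7/5/3.
Intervals of 7/5/3 above the bass form a seventh chord; the bass is the root, so this is root position.

seventh chord, root position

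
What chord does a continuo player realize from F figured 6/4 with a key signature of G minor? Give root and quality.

The figures 6/4 indicate a triad in second inversion.
In second inversion the root lies a fourth above the bass: a fourth above F in G minor is Bb.
The chord tones are F, Bb, D, giving Bb major.

Bb major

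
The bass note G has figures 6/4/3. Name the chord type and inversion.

Intervals of 6/4/3 above the bass form a seventh chord; the bass is the fifth, so this is second inversion.

seventh chord, second inversion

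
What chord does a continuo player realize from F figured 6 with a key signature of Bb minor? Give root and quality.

Db major

The figures 6 indicate a triad in first inversion.
In first inversion the root lies a sixth above the bass: a sixth above F in Bb minor is Db.
The chord tones are F, Ab, Db, giving Db major.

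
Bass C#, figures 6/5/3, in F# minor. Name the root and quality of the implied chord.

A major seventh

The figures 6/5/3 indicate a seventh chord in first inversion.
In first inversion the root lies a sixth above the bass: a sixth above C# in F# minor is A.
The chord tones are C#, E, G#, A, giving A major seventh.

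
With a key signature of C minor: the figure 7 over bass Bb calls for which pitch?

Ab

Counting 6 letter steps above Bb lands on A; in C minor, that letter is Ab.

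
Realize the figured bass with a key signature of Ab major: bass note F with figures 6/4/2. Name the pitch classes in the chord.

A second above F in this key is G.
A fourth above F in this key is Bb.
A sixth above F in this key is Db.
Together with the bass F, this spells G half-diminished seventh in third inversion.

F, G, Bb, Db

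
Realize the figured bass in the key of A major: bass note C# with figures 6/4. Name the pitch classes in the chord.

C#, F#, A

A fourth above C# in this key is F#.
A sixth above C# in this key is A.
Together with the bass C#, this spells F# minor in second inversion.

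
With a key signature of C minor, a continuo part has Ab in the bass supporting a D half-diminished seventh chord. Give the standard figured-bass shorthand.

Ab is the fifth of D half-diminished seventh, so the chord is in second inversion.
A seventh chord in second inversion is figured 6/4/3, conventionally abbreviated 4/3.

4/3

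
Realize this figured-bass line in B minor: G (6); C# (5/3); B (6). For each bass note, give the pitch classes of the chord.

G (6/3): G, B, E.
C# (5/3): C#, E, G.
B (6/3): B, D, G.

G, B, E | C#, E, G | B, D, G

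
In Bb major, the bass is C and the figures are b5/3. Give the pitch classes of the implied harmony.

A third above C in this key is Eb.
A fifth above C in this key is G, lowered to Gb by the flat.
Together with the bass C, this spells C diminished in root position.

C, Eb, Gb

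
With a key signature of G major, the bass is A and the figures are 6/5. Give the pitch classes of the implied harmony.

The written figures 6/5 are shorthand for 6/5/3: the 3 is implied.
A third above A in this key is C.
A fifth above A in this key is E.
A sixth above A in this key is F#.
Together with the bass A, this spells F# half-diminished seventh in first inversion.

A, C, E, F#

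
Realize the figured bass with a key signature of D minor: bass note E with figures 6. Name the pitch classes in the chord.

E, G, C

The written figures 6 are shorthand for 6/3: the 3 is implied.
A third above E in this key is G.
A sixth above E in this key is C.
Together with the bass E, this spells C major in first inversion.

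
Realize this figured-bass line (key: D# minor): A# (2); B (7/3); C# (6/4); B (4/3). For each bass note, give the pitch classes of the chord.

A#, B, D#, F# | B, D#, F#, A# | C#, F#, A# | B, D#, E#, G#

A# (6/4/2): A#, B, D#, F#.
B (7/5/3): B, D#, F#, A#.
C# (6/4): C#, F#, A#.
B (6/4/3): B, D#, E#, G#.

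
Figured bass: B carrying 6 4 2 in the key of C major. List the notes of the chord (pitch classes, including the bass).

A second above B in this key is C.
A fourth above B in this key is E.
A sixth above B in this key is G.
Together with the bass B, this spells C major seventh in third inversion.

B, C, E, G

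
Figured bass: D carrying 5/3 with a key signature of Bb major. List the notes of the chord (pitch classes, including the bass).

D, F, A

A third above D in this key is F.
A fifth above D in this key is A.
Together with the bass D, this spells D minor in root position.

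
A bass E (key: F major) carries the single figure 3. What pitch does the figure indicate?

G

Counting 2 letter steps above E lands on G; in F major, that letter is G.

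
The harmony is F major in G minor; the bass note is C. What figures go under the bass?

C is the fifth of F major, so the chord is in second inversion.
A triad in second inversion is figured 6/4, conventionally abbreviated 6/4.

6/4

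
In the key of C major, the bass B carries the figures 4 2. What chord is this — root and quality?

C major seventh

The figures 4 2 indicate a seventh chord in third inversion.
In third inversion the root lies a second above the bass: a second above B in C major is C.
The chord tones are B, C, E, G, giving C major seventh.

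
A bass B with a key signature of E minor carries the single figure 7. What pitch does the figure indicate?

A

Counting 6 letter steps above B lands on A; in E minor, that letter is A.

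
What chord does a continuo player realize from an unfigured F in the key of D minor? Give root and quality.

An unfigured bass indicates a triad in root position.
In root position the bass is the root, so the root is F.
The chord tones are F, A, C, giving F major.

F major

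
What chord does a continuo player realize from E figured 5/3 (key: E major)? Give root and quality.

The figures 5/3 indicate a triad in root position.
In root position the bass is the root, so the root is E.
The chord tones are E, G#, B, giving E major.

E major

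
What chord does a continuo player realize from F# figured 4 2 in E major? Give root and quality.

The figures 4 2 indicate a seventh chord in third inversion.
In third inversion the root lies a second above the bass: a second above F# in E major is G#.
The chord tones are F#, G#, B, D#, giving G# minor seventh.

G# minor seventh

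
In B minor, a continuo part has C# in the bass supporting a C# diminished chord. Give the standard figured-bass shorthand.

no figures

C# is the root of C# diminished, so the chord is in root position.
A triad in root position is figured 5/3, conventionally abbreviated (no figures — root-position triad).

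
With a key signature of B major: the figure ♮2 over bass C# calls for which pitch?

Counting 1 letter step above C# lands on D; in B major, that letter is D#.
The ♮2 figure makes it natural, giving D.

D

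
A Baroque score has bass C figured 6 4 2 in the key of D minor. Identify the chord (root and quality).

The figures 6 4 2 indicate a seventh chord in third inversion.
In third inversion the root lies a second above the bass: a second above C in D minor is D.
The chord tones are C, D, F, A, giving D minor seventh.

D minor seventh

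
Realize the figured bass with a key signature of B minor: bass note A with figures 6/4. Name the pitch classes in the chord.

A, D, F#

A fourth above A in this key is D.
A sixth above A in this key is F#.
Together with the bass A, this spells D major in second inversion.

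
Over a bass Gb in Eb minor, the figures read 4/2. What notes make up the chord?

Gb, Ab, Cb, Eb

The written figures 4/2 are shorthand for 6/4/2: the 6 is implied.
A second above Gb in this key is Ab.
A fourth above Gb in this key is Cb.
A sixth above Gb in this key is Eb.
Together with the bass Gb, this spells Ab minor seventh in third inversion.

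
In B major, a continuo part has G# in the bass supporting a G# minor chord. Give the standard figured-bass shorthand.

G# is the root of G# minor, so the chord is in root position.
A triad in root position is figured 5/3, conventionally abbreviated (no figures — root-position triad).

no figures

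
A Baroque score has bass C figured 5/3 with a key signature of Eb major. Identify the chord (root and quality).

The figures 5/3 indicate a triad in root position.
In root position the bass is the root, so the root is C.
The chord tones are C, Eb, G, giving C minor.

C minor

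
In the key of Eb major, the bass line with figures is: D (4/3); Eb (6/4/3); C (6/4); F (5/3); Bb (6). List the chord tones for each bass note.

D, F, G, Bb | Eb, G, Ab, C | C, F, Ab | F, Ab, C | Bb, D, G

D (6/4/3): D, F, G, Bb.
Eb (6/4/3): Eb, G, Ab, C.
C (6/4): C, F, Ab.
F (5/3): F, Ab, C.
Bb (6/3): Bb, D, G.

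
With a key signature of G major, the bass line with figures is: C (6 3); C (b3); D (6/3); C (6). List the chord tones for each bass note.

C (6/3): C, E, A.
C (5/b3): C, Eb, G.
D (6/3): D, F#, B.
C (6/3): C, E, A.

C, E, A | C, Eb, G | D, F#, B | C, E, A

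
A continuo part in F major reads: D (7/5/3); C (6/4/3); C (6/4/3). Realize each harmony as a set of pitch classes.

D, F, A, C | C, E, F, A | C, E, F, A

D (7/5/3): D, F, A, C.
C (6/4/3): C, E, F, A.
C (6/4/3): C, E, F, A.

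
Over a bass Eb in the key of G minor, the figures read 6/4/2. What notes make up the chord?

Eb, F, A, C

A second above Eb in this key is F.
A fourth above Eb in this key is A.
A sixth above Eb in this key is C.
Together with the bass Eb, this spells F dominant seventh in third inversion.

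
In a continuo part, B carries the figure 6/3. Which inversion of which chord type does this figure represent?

triad, first inversion

Intervals of 6/3 above the bass form a triad; the bass is the third, so this is first inversion.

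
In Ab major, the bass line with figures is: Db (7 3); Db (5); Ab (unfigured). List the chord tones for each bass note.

Db, F, Ab, C | Db, F, Ab | Ab, C, Eb

Db (7/5/3): Db, F, Ab, C.
Db (5/3): Db, F, Ab.
Ab (5/3): Ab, C, Eb.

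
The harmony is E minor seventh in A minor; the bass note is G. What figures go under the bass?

G is the third of E minor seventh, so the chord is in first inversion.
A seventh chord in first inversion is figured 6/5/3, conventionally abbreviated 6/5.

6/5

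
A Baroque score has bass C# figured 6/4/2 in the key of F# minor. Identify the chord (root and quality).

D major seventh

The figures 6/4/2 indicate a seventh chord in third inversion.
In third inversion the root lies a second above the bass: a second above C# in F# minor is D.
The chord tones are C#, D, F#, A, giving D major seventh.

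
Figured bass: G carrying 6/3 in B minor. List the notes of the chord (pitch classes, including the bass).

A third above G in this key is B.
A sixth above G in this key is E.
Together with the bass G, this spells E minor in first inversion.

G, B, E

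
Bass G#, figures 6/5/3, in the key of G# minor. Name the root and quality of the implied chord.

The figures 6/5/3 indicate a seventh chord in first inversion.
In first inversion the root lies a sixth above the bass: a sixth above G# in G# minor is E.
The chord tones are G#, B, D#, E, giving E major seventh.

E major seventh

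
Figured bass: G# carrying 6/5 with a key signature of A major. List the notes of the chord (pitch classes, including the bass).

The written figures 6/5 are shorthand for 6/5/3: the 3 is implied.
A third above G# in this key is B.
A fifth above G# in this key is D.
A sixth above G# in this key is E.
Together with the bass G#, this spells E dominant seventh in first inversion.

G#, B, D, E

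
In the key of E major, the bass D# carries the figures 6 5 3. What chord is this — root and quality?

The figures 6 5 3 indicate a seventh chord in first inversion.
In first inversion the root lies a sixth above the bass: a sixth above D# in E major is B.
The chord tones are D#, F#, A, B, giving B dominant seventh.

B dominant seventh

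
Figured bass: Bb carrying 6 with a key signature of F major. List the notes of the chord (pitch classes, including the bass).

The written figures 6 are shorthand for 6/3: the 3 is implied.
A third above Bb in this key is D.
A sixth above Bb in this key is G.
Together with the bass Bb, this spells G minor in first inversion.

Bb, D, G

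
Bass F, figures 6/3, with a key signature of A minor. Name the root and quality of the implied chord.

D minor

The figures 6/3 indicate a triad in first inversion.
In first inversion the root lies a sixth above the bass: a sixth above F in A minor is D.
The chord tones are F, A, D, giving D minor.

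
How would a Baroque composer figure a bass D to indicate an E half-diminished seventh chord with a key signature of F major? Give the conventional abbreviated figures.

D is the seventh of E half-diminished seventh, so the chord is in third inversion.
A seventh chord in third inversion is figured 6/4/2, conventionally abbreviated 4/2.

4/2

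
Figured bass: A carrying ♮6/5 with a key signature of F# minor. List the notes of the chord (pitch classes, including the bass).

The written figures ♮6/5 are shorthand for 6/5/3: the 3 is implied.
A third above A in this key is C#.
A fifth above A in this key is E.
A sixth above A in this key is F#, made natural (F) by the ♮ figure.
Together with the bass A, this spells F augmented major seventh in first inversion.

A, C#, E, F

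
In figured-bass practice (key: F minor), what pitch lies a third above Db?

F

Counting 2 letter steps above Db lands on F; in F minor, that letter is F.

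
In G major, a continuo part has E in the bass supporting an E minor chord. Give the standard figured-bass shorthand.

E is the root of E minor, so the chord is in root position.
A triad in root position is figured 5/3, conventionally abbreviated (no figures — root-position triad).

no figures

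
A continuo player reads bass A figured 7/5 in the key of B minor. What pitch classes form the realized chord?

A, C#, E, G

The written figures 7/5 are shorthand for 7/5/3: the 3 is implied.
A third above A in this key is C#.
A fifth above A in this key is E.
A seventh above A in this key is G.
Together with the bass A, this spells A dominant seventh in root position.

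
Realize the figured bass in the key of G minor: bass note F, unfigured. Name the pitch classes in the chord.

An unfigured bass implies 5/3.
A third above F in this key is A.
A fifth above F in this key is C.
Together with the bass F, this spells F major in root position.

F, A, C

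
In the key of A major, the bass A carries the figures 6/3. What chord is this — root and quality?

F# minor

The figures 6/3 indicate a triad in first inversion.
In first inversion the root lies a sixth above the bass: a sixth above A in A major is F#.
The chord tones are A, C#, F#, giving F# minor.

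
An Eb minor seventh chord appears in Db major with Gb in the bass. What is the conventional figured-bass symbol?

Gb is the third of Eb minor seventh, so the chord is in first inversion.
A seventh chord in first inversion is figured 6/5/3, conventionally abbreviated 6/5.

6/5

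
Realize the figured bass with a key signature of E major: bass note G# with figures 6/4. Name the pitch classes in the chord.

G#, C#, E

A fourth above G# in this key is C#.
A sixth above G# in this key is E.
Together with the bass G#, this spells C# minor in second inversion.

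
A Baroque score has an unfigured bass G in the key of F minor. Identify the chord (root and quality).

G diminished

An unfigured bass indicates a triad in root position.
In root position the bass is the root, so the root is G.
The chord tones are G, Bb, Db, giving G diminished.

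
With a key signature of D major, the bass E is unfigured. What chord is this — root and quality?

An unfigured bass indicates a triad in root position.
In root position the bass is the root, so the root is E.
The chord tones are E, G, B, giving E minor.

E minor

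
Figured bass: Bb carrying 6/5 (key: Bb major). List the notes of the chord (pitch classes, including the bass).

The written figures 6/5 are shorthand for 6/5/3: the 3 is implied.
A third above Bb in this key is D.
A fifth above Bb in this key is F.
A sixth above Bb in this key is G.
Together with the bass Bb, this spells G minor seventh in first inversion.

Bb, D, F, G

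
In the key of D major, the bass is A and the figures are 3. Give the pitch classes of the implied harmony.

The written figures 3 are shorthand for 5/3: the 5 is implied.
A third above A in this key is C#.
A fifth above A in this key is E.
Together with the bass A, this spells A major in root position.

A, C#, E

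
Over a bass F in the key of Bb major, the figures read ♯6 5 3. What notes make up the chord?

F, A, C, D#

A third above F in this key is A.
A fifth above F in this key is C.
A sixth above F in this key is D, raised to D# by the sharp.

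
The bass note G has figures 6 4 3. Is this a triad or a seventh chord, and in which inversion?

seventh chord, second inversion

Intervals of 6/4/3 above the bass form a seventh chord; the bass is the fifth, so this is second inversion.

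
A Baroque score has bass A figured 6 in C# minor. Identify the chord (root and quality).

The figures 6 indicate a triad in first inversion.
In first inversion the root lies a sixth above the bass: a sixth above A in C# minor is F#.
The chord tones are A, C#, F#, giving F# minor.

F# minor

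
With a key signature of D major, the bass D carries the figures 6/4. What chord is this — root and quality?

The figures 6/4 indicate a triad in second inversion.
In second inversion the root lies a fourth above the bass: a fourth above D in D major is G.
The chord tones are D, G, B, giving G major.

G major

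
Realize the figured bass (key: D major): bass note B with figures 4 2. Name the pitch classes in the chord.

B, C#, E, G

The written figures 4 2 are shorthand for 6/4/2: the 6 is implied.
A second above B in this key is C#.
A fourth above B in this key is E.
A sixth above B in this key is G.
Together with the bass B, this spells C# half-diminished seventh in third inversion.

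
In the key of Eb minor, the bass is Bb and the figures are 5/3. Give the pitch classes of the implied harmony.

A third above Bb in this key is Db.
A fifth above Bb in this key is F.
Together with the bass Bb, this spells Bb minor in root position.

Bb, Db, F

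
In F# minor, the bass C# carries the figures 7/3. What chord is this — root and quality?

The figures 7/3 indicate a seventh chord in root position.
In root position the bass is the root, so the root is C#.
The chord tones are C#, E, G#, B, giving C# minor seventh.

C# minor seventh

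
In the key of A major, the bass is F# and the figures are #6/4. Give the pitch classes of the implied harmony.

A fourth above F# in this key is B.
A sixth above F# in this key is D, raised to D# by the sharp.
Together with the bass F#, this spells B major in second inversion.

F#, B, D#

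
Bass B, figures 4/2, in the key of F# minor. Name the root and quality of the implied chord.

The figures 4/2 indicate a seventh chord in third inversion.
In third inversion the root lies a second above the bass: a second above B in F# minor is C#.
The chord tones are B, C#, E, G#, giving C# minor seventh.

C# minor seventh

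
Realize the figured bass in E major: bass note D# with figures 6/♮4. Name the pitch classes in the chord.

D#, G, B

A fourth above D# in this key is G#, made natural (G) by the ♮ figure.
A sixth above D# in this key is B.
Together with the bass D#, this spells G augmented in second inversion.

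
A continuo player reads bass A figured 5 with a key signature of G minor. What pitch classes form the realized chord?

The written figures 5 are shorthand for 5/3: the 3 is implied.
A third above A in this key is C.
A fifth above A in this key is Eb.
Together with the bass A, this spells A diminished in root position.

A, C, Eb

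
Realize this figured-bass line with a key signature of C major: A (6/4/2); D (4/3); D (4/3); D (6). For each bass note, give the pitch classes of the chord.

A (6/4/2): A, B, D, F.
D (6/4/3): D, F, G, B.
D (6/4/3): D, F, G, B.
D (6/3): D, F, B.

A, B, D, F | D, F, G, B | D, F, G, B | D, F, B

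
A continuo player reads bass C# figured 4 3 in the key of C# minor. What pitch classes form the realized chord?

The written figures 4 3 are shorthand for 6/4/3: the 6 is implied.
A third above C# in this key is E.
A fourth above C# in this key is F#.
A sixth above C# in this key is A.
Together with the bass C#, this spells F# minor seventh in second inversion.

C#, E, F#, A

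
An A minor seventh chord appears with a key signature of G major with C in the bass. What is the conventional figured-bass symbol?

6/5

C is the third of A minor seventh, so the chord is in first inversion.
A seventh chord in first inversion is figured 6/5/3, conventionally abbreviated 6/5.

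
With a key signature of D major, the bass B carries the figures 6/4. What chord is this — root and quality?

E minor

The figures 6/4 indicate a triad in second inversion.
In second inversion the root lies a fourth above the bass: a fourth above B in D major is E.
The chord tones are B, E, G, giving E minor.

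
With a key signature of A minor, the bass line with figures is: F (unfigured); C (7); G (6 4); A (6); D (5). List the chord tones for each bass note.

F (5/3): F, A, C.
C (7/5/3): C, E, G, B.
G (6/4): G, C, E.
A (6/3): A, C, F.
D (5/3): D, F, A.

F, A, C | C, E, G, B | G, C, E | A, C, F | D, F, A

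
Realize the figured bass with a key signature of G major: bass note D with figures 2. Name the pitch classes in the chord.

D, E, G, B

The written figures 2 are shorthand for 6/4/2: the 6/4 are implied.
A second above D in this key is E.
A fourth above D in this key is G.
A sixth above D in this key is B.
Together with the bass D, this spells E minor seventh in third inversion.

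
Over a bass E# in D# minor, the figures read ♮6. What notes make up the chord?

E#, G#, C

The written figures ♮6 are shorthand for 6/3: the 3 is implied.
A third above E# in this key is G#.
A sixth above E# in this key is C#, made natural (C) by the ♮ figure.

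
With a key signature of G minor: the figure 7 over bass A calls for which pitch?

Counting 6 letter steps above A lands on G; in G minor, that letter is G.

G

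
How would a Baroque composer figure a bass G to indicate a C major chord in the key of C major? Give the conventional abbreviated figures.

G is the fifth of C major, so the chord is in second inversion.
A triad in second inversion is figured 6/4, conventionally abbreviated 6/4.

6/4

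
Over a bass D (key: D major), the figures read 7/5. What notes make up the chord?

The written figures 7/5 are shorthand for 7/5/3: the 3 is implied.
A third above D in this key is F#.
A fifth above D in this key is A.
A seventh above D in this key is C#.
Together with the bass D, this spells D major seventh in root position.

D, F#, A, C#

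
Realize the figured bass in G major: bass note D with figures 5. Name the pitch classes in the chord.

The written figures 5 are shorthand for 5/3: the 3 is implied.
A third above D in this key is F#.
A fifth above D in this key is A.
Together with the bass D, this spells D major in root position.

D, F#, A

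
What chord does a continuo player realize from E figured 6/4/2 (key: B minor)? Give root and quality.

The figures 6/4/2 indicate a seventh chord in third inversion.
In third inversion the root lies a second above the bass: a second above E in B minor is F#.
The chord tones are E, F#, A, C#, giving F# minor seventh.

F# minor seventh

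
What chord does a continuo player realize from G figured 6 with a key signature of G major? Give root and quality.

E minor

The figures 6 indicate a triad in first inversion.
In first inversion the root lies a sixth above the bass: a sixth above G in G major is E.
The chord tones are G, B, E, giving E minor.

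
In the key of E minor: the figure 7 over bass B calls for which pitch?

Counting 6 letter steps above B lands on A; in E minor, that letter is A.

A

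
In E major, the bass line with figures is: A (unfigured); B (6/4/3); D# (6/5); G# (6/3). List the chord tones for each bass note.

A, C#, E | B, D#, E, G# | D#, F#, A, B | G#, B, E

A (5/3): A, C#, E.
B (6/4/3): B, D#, E, G#.
D# (6/5/3): D#, F#, A, B.
G# (6/3): G#, B, E.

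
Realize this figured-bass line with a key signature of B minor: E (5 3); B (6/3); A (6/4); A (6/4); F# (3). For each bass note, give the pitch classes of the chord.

E (5/3): E, G, B.
B (6/3): B, D, G.
A (6/4): A, D, F#.
A (6/4): A, D, F#.
F# (5/3): F#, A, C#.

E, G, B | B, D, G | A, D, F# | A, D, F# | F#, A, C#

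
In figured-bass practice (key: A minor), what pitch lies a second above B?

Counting 1 letter step above B lands on C; in A minor, that letter is C.

C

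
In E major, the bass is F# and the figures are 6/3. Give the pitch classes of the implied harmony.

F#, A, D#

A third above F# in this key is A.
A sixth above F# in this key is D#.
Together with the bass F#, this spells D# diminished in first inversion.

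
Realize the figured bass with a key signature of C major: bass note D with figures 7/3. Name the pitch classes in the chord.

D, F, A, C

The written figures 7/3 are shorthand for 7/5/3: the 5 is implied.
A third above D in this key is F.
A fifth above D in this key is A.
A seventh above D in this key is C.
Together with the bass D, this spells D minor seventh in root position.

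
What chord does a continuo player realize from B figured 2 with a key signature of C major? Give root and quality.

C major seventh

The figures 2 indicate a seventh chord in third inversion.
In third inversion the root lies a second above the bass: a second above B in C major is C.
The chord tones are B, C, E, G, giving C major seventh.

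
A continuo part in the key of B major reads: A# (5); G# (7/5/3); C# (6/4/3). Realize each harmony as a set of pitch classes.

A# (5/3): A#, C#, E.
G# (7/5/3): G#, B, D#, F#.
C# (6/4/3): C#, E, F#, A#.

A#, C#, E | G#, B, D#, F# | C#, E, F#, A#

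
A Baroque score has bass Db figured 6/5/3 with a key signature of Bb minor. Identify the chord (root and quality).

The figures 6/5/3 indicate a seventh chord in first inversion.
In first inversion the root lies a sixth above the bass: a sixth above Db in Bb minor is Bb.
The chord tones are Db, F, Ab, Bb, giving Bb minor seventh.

Bb minor seventh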